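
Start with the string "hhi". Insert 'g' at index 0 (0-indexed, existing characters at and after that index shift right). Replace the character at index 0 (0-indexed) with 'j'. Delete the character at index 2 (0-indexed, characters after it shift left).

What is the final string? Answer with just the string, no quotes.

Answer: jhi

Derivation:
Applying each edit step by step:
Start: "hhi"
Op 1 (insert 'g' at idx 0): "hhi" -> "ghhi"
Op 2 (replace idx 0: 'g' -> 'j'): "ghhi" -> "jhhi"
Op 3 (delete idx 2 = 'h'): "jhhi" -> "jhi"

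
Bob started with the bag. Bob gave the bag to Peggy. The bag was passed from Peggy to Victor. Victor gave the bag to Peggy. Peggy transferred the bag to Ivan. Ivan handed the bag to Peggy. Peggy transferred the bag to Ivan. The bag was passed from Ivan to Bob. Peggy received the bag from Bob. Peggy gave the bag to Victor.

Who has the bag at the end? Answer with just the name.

Tracking the bag through each event:
Start: Bob has the bag.
After event 1: Peggy has the bag.
After event 2: Victor has the bag.
After event 3: Peggy has the bag.
After event 4: Ivan has the bag.
After event 5: Peggy has the bag.
After event 6: Ivan has the bag.
After event 7: Bob has the bag.
After event 8: Peggy has the bag.
After event 9: Victor has the bag.

Answer: Victor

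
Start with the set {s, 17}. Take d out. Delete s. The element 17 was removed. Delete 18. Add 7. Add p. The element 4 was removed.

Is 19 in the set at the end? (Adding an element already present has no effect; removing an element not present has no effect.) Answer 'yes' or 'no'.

Tracking the set through each operation:
Start: {17, s}
Event 1 (remove d): not present, no change. Set: {17, s}
Event 2 (remove s): removed. Set: {17}
Event 3 (remove 17): removed. Set: {}
Event 4 (remove 18): not present, no change. Set: {}
Event 5 (add 7): added. Set: {7}
Event 6 (add p): added. Set: {7, p}
Event 7 (remove 4): not present, no change. Set: {7, p}

Final set: {7, p} (size 2)
19 is NOT in the final set.

Answer: no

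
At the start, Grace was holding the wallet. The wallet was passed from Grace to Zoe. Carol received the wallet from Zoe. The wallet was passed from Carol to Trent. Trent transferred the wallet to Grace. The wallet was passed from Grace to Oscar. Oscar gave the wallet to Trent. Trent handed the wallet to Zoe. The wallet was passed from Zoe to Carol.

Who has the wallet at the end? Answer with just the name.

Tracking the wallet through each event:
Start: Grace has the wallet.
After event 1: Zoe has the wallet.
After event 2: Carol has the wallet.
After event 3: Trent has the wallet.
After event 4: Grace has the wallet.
After event 5: Oscar has the wallet.
After event 6: Trent has the wallet.
After event 7: Zoe has the wallet.
After event 8: Carol has the wallet.

Answer: Carol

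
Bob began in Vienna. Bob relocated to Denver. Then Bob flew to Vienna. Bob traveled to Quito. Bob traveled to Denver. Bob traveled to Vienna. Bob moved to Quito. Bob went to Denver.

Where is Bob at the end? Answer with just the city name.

Answer: Denver

Derivation:
Tracking Bob's location:
Start: Bob is in Vienna.
After move 1: Vienna -> Denver. Bob is in Denver.
After move 2: Denver -> Vienna. Bob is in Vienna.
After move 3: Vienna -> Quito. Bob is in Quito.
After move 4: Quito -> Denver. Bob is in Denver.
After move 5: Denver -> Vienna. Bob is in Vienna.
After move 6: Vienna -> Quito. Bob is in Quito.
After move 7: Quito -> Denver. Bob is in Denver.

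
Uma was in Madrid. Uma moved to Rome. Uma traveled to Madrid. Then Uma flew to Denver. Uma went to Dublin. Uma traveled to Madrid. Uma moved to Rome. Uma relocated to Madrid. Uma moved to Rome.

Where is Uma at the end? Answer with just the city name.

Answer: Rome

Derivation:
Tracking Uma's location:
Start: Uma is in Madrid.
After move 1: Madrid -> Rome. Uma is in Rome.
After move 2: Rome -> Madrid. Uma is in Madrid.
After move 3: Madrid -> Denver. Uma is in Denver.
After move 4: Denver -> Dublin. Uma is in Dublin.
After move 5: Dublin -> Madrid. Uma is in Madrid.
After move 6: Madrid -> Rome. Uma is in Rome.
After move 7: Rome -> Madrid. Uma is in Madrid.
After move 8: Madrid -> Rome. Uma is in Rome.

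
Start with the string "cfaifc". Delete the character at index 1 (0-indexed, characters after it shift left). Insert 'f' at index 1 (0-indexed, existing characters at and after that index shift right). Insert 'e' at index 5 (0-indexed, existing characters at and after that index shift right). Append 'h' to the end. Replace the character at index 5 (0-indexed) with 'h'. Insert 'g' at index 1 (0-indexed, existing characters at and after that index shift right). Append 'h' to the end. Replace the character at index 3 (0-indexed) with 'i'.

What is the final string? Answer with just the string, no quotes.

Answer: cgfiifhchh

Derivation:
Applying each edit step by step:
Start: "cfaifc"
Op 1 (delete idx 1 = 'f'): "cfaifc" -> "caifc"
Op 2 (insert 'f' at idx 1): "caifc" -> "cfaifc"
Op 3 (insert 'e' at idx 5): "cfaifc" -> "cfaifec"
Op 4 (append 'h'): "cfaifec" -> "cfaifech"
Op 5 (replace idx 5: 'e' -> 'h'): "cfaifech" -> "cfaifhch"
Op 6 (insert 'g' at idx 1): "cfaifhch" -> "cgfaifhch"
Op 7 (append 'h'): "cgfaifhch" -> "cgfaifhchh"
Op 8 (replace idx 3: 'a' -> 'i'): "cgfaifhchh" -> "cgfiifhchh"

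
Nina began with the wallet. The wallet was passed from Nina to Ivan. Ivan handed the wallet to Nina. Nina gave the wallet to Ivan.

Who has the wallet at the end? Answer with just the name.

Answer: Ivan

Derivation:
Tracking the wallet through each event:
Start: Nina has the wallet.
After event 1: Ivan has the wallet.
After event 2: Nina has the wallet.
After event 3: Ivan has the wallet.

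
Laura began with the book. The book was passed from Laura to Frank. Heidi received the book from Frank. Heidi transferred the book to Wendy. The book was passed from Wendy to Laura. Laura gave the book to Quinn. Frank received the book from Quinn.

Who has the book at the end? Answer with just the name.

Tracking the book through each event:
Start: Laura has the book.
After event 1: Frank has the book.
After event 2: Heidi has the book.
After event 3: Wendy has the book.
After event 4: Laura has the book.
After event 5: Quinn has the book.
After event 6: Frank has the book.

Answer: Frank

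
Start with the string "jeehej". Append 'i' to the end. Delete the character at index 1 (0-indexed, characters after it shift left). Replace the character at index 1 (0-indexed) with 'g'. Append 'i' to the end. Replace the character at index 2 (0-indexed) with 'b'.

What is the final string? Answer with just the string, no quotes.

Answer: jgbejii

Derivation:
Applying each edit step by step:
Start: "jeehej"
Op 1 (append 'i'): "jeehej" -> "jeeheji"
Op 2 (delete idx 1 = 'e'): "jeeheji" -> "jeheji"
Op 3 (replace idx 1: 'e' -> 'g'): "jeheji" -> "jgheji"
Op 4 (append 'i'): "jgheji" -> "jghejii"
Op 5 (replace idx 2: 'h' -> 'b'): "jghejii" -> "jgbejii"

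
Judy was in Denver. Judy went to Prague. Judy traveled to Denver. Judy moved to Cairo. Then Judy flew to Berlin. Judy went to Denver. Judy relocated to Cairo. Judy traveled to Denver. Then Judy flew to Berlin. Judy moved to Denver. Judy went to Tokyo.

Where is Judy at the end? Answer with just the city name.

Answer: Tokyo

Derivation:
Tracking Judy's location:
Start: Judy is in Denver.
After move 1: Denver -> Prague. Judy is in Prague.
After move 2: Prague -> Denver. Judy is in Denver.
After move 3: Denver -> Cairo. Judy is in Cairo.
After move 4: Cairo -> Berlin. Judy is in Berlin.
After move 5: Berlin -> Denver. Judy is in Denver.
After move 6: Denver -> Cairo. Judy is in Cairo.
After move 7: Cairo -> Denver. Judy is in Denver.
After move 8: Denver -> Berlin. Judy is in Berlin.
After move 9: Berlin -> Denver. Judy is in Denver.
After move 10: Denver -> Tokyo. Judy is in Tokyo.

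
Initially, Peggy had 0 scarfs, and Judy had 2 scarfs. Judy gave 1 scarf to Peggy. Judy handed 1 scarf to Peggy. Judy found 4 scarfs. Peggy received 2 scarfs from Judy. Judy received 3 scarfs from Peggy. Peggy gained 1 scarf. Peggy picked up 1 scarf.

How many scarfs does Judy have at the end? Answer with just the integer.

Tracking counts step by step:
Start: Peggy=0, Judy=2
Event 1 (Judy -> Peggy, 1): Judy: 2 -> 1, Peggy: 0 -> 1. State: Peggy=1, Judy=1
Event 2 (Judy -> Peggy, 1): Judy: 1 -> 0, Peggy: 1 -> 2. State: Peggy=2, Judy=0
Event 3 (Judy +4): Judy: 0 -> 4. State: Peggy=2, Judy=4
Event 4 (Judy -> Peggy, 2): Judy: 4 -> 2, Peggy: 2 -> 4. State: Peggy=4, Judy=2
Event 5 (Peggy -> Judy, 3): Peggy: 4 -> 1, Judy: 2 -> 5. State: Peggy=1, Judy=5
Event 6 (Peggy +1): Peggy: 1 -> 2. State: Peggy=2, Judy=5
Event 7 (Peggy +1): Peggy: 2 -> 3. State: Peggy=3, Judy=5

Judy's final count: 5

Answer: 5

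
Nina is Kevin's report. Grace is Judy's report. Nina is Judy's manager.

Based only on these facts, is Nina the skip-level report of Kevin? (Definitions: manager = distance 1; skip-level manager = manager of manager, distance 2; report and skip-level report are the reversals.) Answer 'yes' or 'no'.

Answer: no

Derivation:
Reconstructing the manager chain from the given facts:
  Kevin -> Nina -> Judy -> Grace
(each arrow means 'manager of the next')
Positions in the chain (0 = top):
  position of Kevin: 0
  position of Nina: 1
  position of Judy: 2
  position of Grace: 3

Nina is at position 1, Kevin is at position 0; signed distance (j - i) = -1.
'skip-level report' requires j - i = -2. Actual distance is -1, so the relation does NOT hold.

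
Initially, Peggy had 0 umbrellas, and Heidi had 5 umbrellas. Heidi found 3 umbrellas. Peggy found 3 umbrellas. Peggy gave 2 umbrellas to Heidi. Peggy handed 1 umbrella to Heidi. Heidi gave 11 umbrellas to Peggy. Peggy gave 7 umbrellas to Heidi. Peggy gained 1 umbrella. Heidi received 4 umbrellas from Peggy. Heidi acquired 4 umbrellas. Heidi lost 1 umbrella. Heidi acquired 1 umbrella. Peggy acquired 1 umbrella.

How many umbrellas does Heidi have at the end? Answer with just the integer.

Answer: 15

Derivation:
Tracking counts step by step:
Start: Peggy=0, Heidi=5
Event 1 (Heidi +3): Heidi: 5 -> 8. State: Peggy=0, Heidi=8
Event 2 (Peggy +3): Peggy: 0 -> 3. State: Peggy=3, Heidi=8
Event 3 (Peggy -> Heidi, 2): Peggy: 3 -> 1, Heidi: 8 -> 10. State: Peggy=1, Heidi=10
Event 4 (Peggy -> Heidi, 1): Peggy: 1 -> 0, Heidi: 10 -> 11. State: Peggy=0, Heidi=11
Event 5 (Heidi -> Peggy, 11): Heidi: 11 -> 0, Peggy: 0 -> 11. State: Peggy=11, Heidi=0
Event 6 (Peggy -> Heidi, 7): Peggy: 11 -> 4, Heidi: 0 -> 7. State: Peggy=4, Heidi=7
Event 7 (Peggy +1): Peggy: 4 -> 5. State: Peggy=5, Heidi=7
Event 8 (Peggy -> Heidi, 4): Peggy: 5 -> 1, Heidi: 7 -> 11. State: Peggy=1, Heidi=11
Event 9 (Heidi +4): Heidi: 11 -> 15. State: Peggy=1, Heidi=15
Event 10 (Heidi -1): Heidi: 15 -> 14. State: Peggy=1, Heidi=14
Event 11 (Heidi +1): Heidi: 14 -> 15. State: Peggy=1, Heidi=15
Event 12 (Peggy +1): Peggy: 1 -> 2. State: Peggy=2, Heidi=15

Heidi's final count: 15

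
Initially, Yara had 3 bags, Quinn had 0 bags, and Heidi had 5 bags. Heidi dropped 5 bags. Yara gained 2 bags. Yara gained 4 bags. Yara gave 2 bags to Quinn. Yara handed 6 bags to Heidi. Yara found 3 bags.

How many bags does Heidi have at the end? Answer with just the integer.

Answer: 6

Derivation:
Tracking counts step by step:
Start: Yara=3, Quinn=0, Heidi=5
Event 1 (Heidi -5): Heidi: 5 -> 0. State: Yara=3, Quinn=0, Heidi=0
Event 2 (Yara +2): Yara: 3 -> 5. State: Yara=5, Quinn=0, Heidi=0
Event 3 (Yara +4): Yara: 5 -> 9. State: Yara=9, Quinn=0, Heidi=0
Event 4 (Yara -> Quinn, 2): Yara: 9 -> 7, Quinn: 0 -> 2. State: Yara=7, Quinn=2, Heidi=0
Event 5 (Yara -> Heidi, 6): Yara: 7 -> 1, Heidi: 0 -> 6. State: Yara=1, Quinn=2, Heidi=6
Event 6 (Yara +3): Yara: 1 -> 4. State: Yara=4, Quinn=2, Heidi=6

Heidi's final count: 6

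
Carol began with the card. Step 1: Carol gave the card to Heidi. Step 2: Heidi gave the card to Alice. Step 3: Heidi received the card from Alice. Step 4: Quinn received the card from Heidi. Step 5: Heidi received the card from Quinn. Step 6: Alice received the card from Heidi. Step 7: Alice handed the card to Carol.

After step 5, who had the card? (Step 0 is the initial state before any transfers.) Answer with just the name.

Answer: Heidi

Derivation:
Tracking the card holder through step 5:
After step 0 (start): Carol
After step 1: Heidi
After step 2: Alice
After step 3: Heidi
After step 4: Quinn
After step 5: Heidi

At step 5, the holder is Heidi.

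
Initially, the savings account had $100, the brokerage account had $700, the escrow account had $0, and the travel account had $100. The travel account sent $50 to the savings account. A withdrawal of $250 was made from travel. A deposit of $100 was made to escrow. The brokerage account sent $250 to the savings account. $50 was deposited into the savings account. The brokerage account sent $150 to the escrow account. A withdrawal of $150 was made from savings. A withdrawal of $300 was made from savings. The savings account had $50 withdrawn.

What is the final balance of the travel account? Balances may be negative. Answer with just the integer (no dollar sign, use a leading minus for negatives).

Answer: -200

Derivation:
Tracking account balances step by step:
Start: savings=100, brokerage=700, escrow=0, travel=100
Event 1 (transfer 50 travel -> savings): travel: 100 - 50 = 50, savings: 100 + 50 = 150. Balances: savings=150, brokerage=700, escrow=0, travel=50
Event 2 (withdraw 250 from travel): travel: 50 - 250 = -200. Balances: savings=150, brokerage=700, escrow=0, travel=-200
Event 3 (deposit 100 to escrow): escrow: 0 + 100 = 100. Balances: savings=150, brokerage=700, escrow=100, travel=-200
Event 4 (transfer 250 brokerage -> savings): brokerage: 700 - 250 = 450, savings: 150 + 250 = 400. Balances: savings=400, brokerage=450, escrow=100, travel=-200
Event 5 (deposit 50 to savings): savings: 400 + 50 = 450. Balances: savings=450, brokerage=450, escrow=100, travel=-200
Event 6 (transfer 150 brokerage -> escrow): brokerage: 450 - 150 = 300, escrow: 100 + 150 = 250. Balances: savings=450, brokerage=300, escrow=250, travel=-200
Event 7 (withdraw 150 from savings): savings: 450 - 150 = 300. Balances: savings=300, brokerage=300, escrow=250, travel=-200
Event 8 (withdraw 300 from savings): savings: 300 - 300 = 0. Balances: savings=0, brokerage=300, escrow=250, travel=-200
Event 9 (withdraw 50 from savings): savings: 0 - 50 = -50. Balances: savings=-50, brokerage=300, escrow=250, travel=-200

Final balance of travel: -200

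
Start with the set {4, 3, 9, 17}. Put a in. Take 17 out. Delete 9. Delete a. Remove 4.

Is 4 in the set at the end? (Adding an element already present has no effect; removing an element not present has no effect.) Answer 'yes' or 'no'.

Tracking the set through each operation:
Start: {17, 3, 4, 9}
Event 1 (add a): added. Set: {17, 3, 4, 9, a}
Event 2 (remove 17): removed. Set: {3, 4, 9, a}
Event 3 (remove 9): removed. Set: {3, 4, a}
Event 4 (remove a): removed. Set: {3, 4}
Event 5 (remove 4): removed. Set: {3}

Final set: {3} (size 1)
4 is NOT in the final set.

Answer: no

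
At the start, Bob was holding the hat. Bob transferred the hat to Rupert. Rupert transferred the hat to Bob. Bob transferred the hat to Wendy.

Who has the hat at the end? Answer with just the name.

Tracking the hat through each event:
Start: Bob has the hat.
After event 1: Rupert has the hat.
After event 2: Bob has the hat.
After event 3: Wendy has the hat.

Answer: Wendy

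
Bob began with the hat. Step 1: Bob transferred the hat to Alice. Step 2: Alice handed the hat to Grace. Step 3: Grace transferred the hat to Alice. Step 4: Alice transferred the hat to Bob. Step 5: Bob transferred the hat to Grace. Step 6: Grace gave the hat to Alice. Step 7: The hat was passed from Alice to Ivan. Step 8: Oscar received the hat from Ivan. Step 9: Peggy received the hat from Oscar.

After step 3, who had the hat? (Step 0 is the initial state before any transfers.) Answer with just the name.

Answer: Alice

Derivation:
Tracking the hat holder through step 3:
After step 0 (start): Bob
After step 1: Alice
After step 2: Grace
After step 3: Alice

At step 3, the holder is Alice.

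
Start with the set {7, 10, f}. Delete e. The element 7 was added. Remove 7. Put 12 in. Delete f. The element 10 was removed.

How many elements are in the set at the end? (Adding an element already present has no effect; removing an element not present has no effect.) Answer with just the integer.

Answer: 1

Derivation:
Tracking the set through each operation:
Start: {10, 7, f}
Event 1 (remove e): not present, no change. Set: {10, 7, f}
Event 2 (add 7): already present, no change. Set: {10, 7, f}
Event 3 (remove 7): removed. Set: {10, f}
Event 4 (add 12): added. Set: {10, 12, f}
Event 5 (remove f): removed. Set: {10, 12}
Event 6 (remove 10): removed. Set: {12}

Final set: {12} (size 1)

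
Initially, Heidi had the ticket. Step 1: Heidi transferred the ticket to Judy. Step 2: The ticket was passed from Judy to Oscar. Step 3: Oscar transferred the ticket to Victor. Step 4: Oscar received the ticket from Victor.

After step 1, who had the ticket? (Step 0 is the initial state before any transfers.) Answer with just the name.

Answer: Judy

Derivation:
Tracking the ticket holder through step 1:
After step 0 (start): Heidi
After step 1: Judy

At step 1, the holder is Judy.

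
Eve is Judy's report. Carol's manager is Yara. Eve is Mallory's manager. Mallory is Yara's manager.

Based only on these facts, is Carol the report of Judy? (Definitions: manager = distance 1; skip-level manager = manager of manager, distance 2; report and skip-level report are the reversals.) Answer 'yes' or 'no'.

Answer: no

Derivation:
Reconstructing the manager chain from the given facts:
  Judy -> Eve -> Mallory -> Yara -> Carol
(each arrow means 'manager of the next')
Positions in the chain (0 = top):
  position of Judy: 0
  position of Eve: 1
  position of Mallory: 2
  position of Yara: 3
  position of Carol: 4

Carol is at position 4, Judy is at position 0; signed distance (j - i) = -4.
'report' requires j - i = -1. Actual distance is -4, so the relation does NOT hold.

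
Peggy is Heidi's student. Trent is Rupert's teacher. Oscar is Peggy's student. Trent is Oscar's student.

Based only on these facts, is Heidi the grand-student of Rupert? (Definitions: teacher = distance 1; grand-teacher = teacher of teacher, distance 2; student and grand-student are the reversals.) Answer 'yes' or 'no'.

Reconstructing the teacher chain from the given facts:
  Heidi -> Peggy -> Oscar -> Trent -> Rupert
(each arrow means 'teacher of the next')
Positions in the chain (0 = top):
  position of Heidi: 0
  position of Peggy: 1
  position of Oscar: 2
  position of Trent: 3
  position of Rupert: 4

Heidi is at position 0, Rupert is at position 4; signed distance (j - i) = 4.
'grand-student' requires j - i = -2. Actual distance is 4, so the relation does NOT hold.

Answer: no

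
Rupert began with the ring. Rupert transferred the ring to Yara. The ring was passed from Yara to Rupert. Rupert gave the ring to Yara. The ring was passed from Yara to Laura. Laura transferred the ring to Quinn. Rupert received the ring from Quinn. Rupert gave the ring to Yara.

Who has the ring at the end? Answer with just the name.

Tracking the ring through each event:
Start: Rupert has the ring.
After event 1: Yara has the ring.
After event 2: Rupert has the ring.
After event 3: Yara has the ring.
After event 4: Laura has the ring.
After event 5: Quinn has the ring.
After event 6: Rupert has the ring.
After event 7: Yara has the ring.

Answer: Yara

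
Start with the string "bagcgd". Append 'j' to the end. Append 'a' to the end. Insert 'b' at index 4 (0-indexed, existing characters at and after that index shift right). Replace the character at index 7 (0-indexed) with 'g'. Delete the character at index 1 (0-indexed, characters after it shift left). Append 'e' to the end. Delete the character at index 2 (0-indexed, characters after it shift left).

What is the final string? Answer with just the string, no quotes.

Applying each edit step by step:
Start: "bagcgd"
Op 1 (append 'j'): "bagcgd" -> "bagcgdj"
Op 2 (append 'a'): "bagcgdj" -> "bagcgdja"
Op 3 (insert 'b' at idx 4): "bagcgdja" -> "bagcbgdja"
Op 4 (replace idx 7: 'j' -> 'g'): "bagcbgdja" -> "bagcbgdga"
Op 5 (delete idx 1 = 'a'): "bagcbgdga" -> "bgcbgdga"
Op 6 (append 'e'): "bgcbgdga" -> "bgcbgdgae"
Op 7 (delete idx 2 = 'c'): "bgcbgdgae" -> "bgbgdgae"

Answer: bgbgdgae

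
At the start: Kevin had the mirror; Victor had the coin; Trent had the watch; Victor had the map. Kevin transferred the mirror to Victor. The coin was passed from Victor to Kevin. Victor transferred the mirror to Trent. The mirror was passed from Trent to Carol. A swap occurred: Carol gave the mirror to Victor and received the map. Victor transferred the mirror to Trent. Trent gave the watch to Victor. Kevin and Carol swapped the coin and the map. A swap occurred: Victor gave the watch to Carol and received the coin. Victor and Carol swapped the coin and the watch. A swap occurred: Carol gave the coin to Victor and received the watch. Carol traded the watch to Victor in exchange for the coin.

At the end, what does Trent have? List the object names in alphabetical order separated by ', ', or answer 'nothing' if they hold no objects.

Answer: mirror

Derivation:
Tracking all object holders:
Start: mirror:Kevin, coin:Victor, watch:Trent, map:Victor
Event 1 (give mirror: Kevin -> Victor). State: mirror:Victor, coin:Victor, watch:Trent, map:Victor
Event 2 (give coin: Victor -> Kevin). State: mirror:Victor, coin:Kevin, watch:Trent, map:Victor
Event 3 (give mirror: Victor -> Trent). State: mirror:Trent, coin:Kevin, watch:Trent, map:Victor
Event 4 (give mirror: Trent -> Carol). State: mirror:Carol, coin:Kevin, watch:Trent, map:Victor
Event 5 (swap mirror<->map: now mirror:Victor, map:Carol). State: mirror:Victor, coin:Kevin, watch:Trent, map:Carol
Event 6 (give mirror: Victor -> Trent). State: mirror:Trent, coin:Kevin, watch:Trent, map:Carol
Event 7 (give watch: Trent -> Victor). State: mirror:Trent, coin:Kevin, watch:Victor, map:Carol
Event 8 (swap coin<->map: now coin:Carol, map:Kevin). State: mirror:Trent, coin:Carol, watch:Victor, map:Kevin
Event 9 (swap watch<->coin: now watch:Carol, coin:Victor). State: mirror:Trent, coin:Victor, watch:Carol, map:Kevin
Event 10 (swap coin<->watch: now coin:Carol, watch:Victor). State: mirror:Trent, coin:Carol, watch:Victor, map:Kevin
Event 11 (swap coin<->watch: now coin:Victor, watch:Carol). State: mirror:Trent, coin:Victor, watch:Carol, map:Kevin
Event 12 (swap watch<->coin: now watch:Victor, coin:Carol). State: mirror:Trent, coin:Carol, watch:Victor, map:Kevin

Final state: mirror:Trent, coin:Carol, watch:Victor, map:Kevin
Trent holds: mirror.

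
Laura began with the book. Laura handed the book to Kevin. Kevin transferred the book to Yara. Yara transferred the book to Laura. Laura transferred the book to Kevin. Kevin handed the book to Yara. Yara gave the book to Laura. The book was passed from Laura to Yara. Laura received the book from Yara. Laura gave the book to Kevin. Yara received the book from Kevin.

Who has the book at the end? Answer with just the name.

Tracking the book through each event:
Start: Laura has the book.
After event 1: Kevin has the book.
After event 2: Yara has the book.
After event 3: Laura has the book.
After event 4: Kevin has the book.
After event 5: Yara has the book.
After event 6: Laura has the book.
After event 7: Yara has the book.
After event 8: Laura has the book.
After event 9: Kevin has the book.
After event 10: Yara has the book.

Answer: Yara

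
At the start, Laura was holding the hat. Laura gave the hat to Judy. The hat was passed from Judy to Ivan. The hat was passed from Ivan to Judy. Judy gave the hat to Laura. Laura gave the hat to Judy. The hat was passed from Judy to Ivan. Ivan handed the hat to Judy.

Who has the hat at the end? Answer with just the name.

Answer: Judy

Derivation:
Tracking the hat through each event:
Start: Laura has the hat.
After event 1: Judy has the hat.
After event 2: Ivan has the hat.
After event 3: Judy has the hat.
After event 4: Laura has the hat.
After event 5: Judy has the hat.
After event 6: Ivan has the hat.
After event 7: Judy has the hat.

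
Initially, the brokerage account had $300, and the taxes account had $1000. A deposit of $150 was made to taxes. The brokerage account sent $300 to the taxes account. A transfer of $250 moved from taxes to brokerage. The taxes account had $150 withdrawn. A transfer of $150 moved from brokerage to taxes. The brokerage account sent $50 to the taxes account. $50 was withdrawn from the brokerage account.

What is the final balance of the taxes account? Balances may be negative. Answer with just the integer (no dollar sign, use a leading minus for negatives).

Answer: 1250

Derivation:
Tracking account balances step by step:
Start: brokerage=300, taxes=1000
Event 1 (deposit 150 to taxes): taxes: 1000 + 150 = 1150. Balances: brokerage=300, taxes=1150
Event 2 (transfer 300 brokerage -> taxes): brokerage: 300 - 300 = 0, taxes: 1150 + 300 = 1450. Balances: brokerage=0, taxes=1450
Event 3 (transfer 250 taxes -> brokerage): taxes: 1450 - 250 = 1200, brokerage: 0 + 250 = 250. Balances: brokerage=250, taxes=1200
Event 4 (withdraw 150 from taxes): taxes: 1200 - 150 = 1050. Balances: brokerage=250, taxes=1050
Event 5 (transfer 150 brokerage -> taxes): brokerage: 250 - 150 = 100, taxes: 1050 + 150 = 1200. Balances: brokerage=100, taxes=1200
Event 6 (transfer 50 brokerage -> taxes): brokerage: 100 - 50 = 50, taxes: 1200 + 50 = 1250. Balances: brokerage=50, taxes=1250
Event 7 (withdraw 50 from brokerage): brokerage: 50 - 50 = 0. Balances: brokerage=0, taxes=1250

Final balance of taxes: 1250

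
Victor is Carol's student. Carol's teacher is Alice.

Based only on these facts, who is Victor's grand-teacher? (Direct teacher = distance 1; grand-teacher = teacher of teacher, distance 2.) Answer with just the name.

Answer: Alice

Derivation:
Reconstructing the teacher chain from the given facts:
  Alice -> Carol -> Victor
(each arrow means 'teacher of the next')
Positions in the chain (0 = top):
  position of Alice: 0
  position of Carol: 1
  position of Victor: 2

Victor is at position 2; the grand-teacher is 2 steps up the chain, i.e. position 0: Alice.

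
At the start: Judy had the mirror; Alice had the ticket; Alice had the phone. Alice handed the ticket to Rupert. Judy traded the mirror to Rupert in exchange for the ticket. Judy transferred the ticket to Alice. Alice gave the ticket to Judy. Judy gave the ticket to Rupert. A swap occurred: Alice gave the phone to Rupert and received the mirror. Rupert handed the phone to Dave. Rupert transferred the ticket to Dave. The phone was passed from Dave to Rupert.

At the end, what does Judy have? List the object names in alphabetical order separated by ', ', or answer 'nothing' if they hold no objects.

Tracking all object holders:
Start: mirror:Judy, ticket:Alice, phone:Alice
Event 1 (give ticket: Alice -> Rupert). State: mirror:Judy, ticket:Rupert, phone:Alice
Event 2 (swap mirror<->ticket: now mirror:Rupert, ticket:Judy). State: mirror:Rupert, ticket:Judy, phone:Alice
Event 3 (give ticket: Judy -> Alice). State: mirror:Rupert, ticket:Alice, phone:Alice
Event 4 (give ticket: Alice -> Judy). State: mirror:Rupert, ticket:Judy, phone:Alice
Event 5 (give ticket: Judy -> Rupert). State: mirror:Rupert, ticket:Rupert, phone:Alice
Event 6 (swap phone<->mirror: now phone:Rupert, mirror:Alice). State: mirror:Alice, ticket:Rupert, phone:Rupert
Event 7 (give phone: Rupert -> Dave). State: mirror:Alice, ticket:Rupert, phone:Dave
Event 8 (give ticket: Rupert -> Dave). State: mirror:Alice, ticket:Dave, phone:Dave
Event 9 (give phone: Dave -> Rupert). State: mirror:Alice, ticket:Dave, phone:Rupert

Final state: mirror:Alice, ticket:Dave, phone:Rupert
Judy holds: (nothing).

Answer: nothing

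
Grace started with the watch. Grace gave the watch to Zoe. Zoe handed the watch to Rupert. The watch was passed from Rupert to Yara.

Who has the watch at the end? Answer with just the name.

Answer: Yara

Derivation:
Tracking the watch through each event:
Start: Grace has the watch.
After event 1: Zoe has the watch.
After event 2: Rupert has the watch.
After event 3: Yara has the watch.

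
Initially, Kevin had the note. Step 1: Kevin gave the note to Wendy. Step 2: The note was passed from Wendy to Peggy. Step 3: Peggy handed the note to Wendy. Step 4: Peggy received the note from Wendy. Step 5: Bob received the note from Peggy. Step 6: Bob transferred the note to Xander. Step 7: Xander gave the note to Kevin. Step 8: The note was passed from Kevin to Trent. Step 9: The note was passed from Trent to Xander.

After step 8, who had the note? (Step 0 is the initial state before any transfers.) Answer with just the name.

Answer: Trent

Derivation:
Tracking the note holder through step 8:
After step 0 (start): Kevin
After step 1: Wendy
After step 2: Peggy
After step 3: Wendy
After step 4: Peggy
After step 5: Bob
After step 6: Xander
After step 7: Kevin
After step 8: Trent

At step 8, the holder is Trent.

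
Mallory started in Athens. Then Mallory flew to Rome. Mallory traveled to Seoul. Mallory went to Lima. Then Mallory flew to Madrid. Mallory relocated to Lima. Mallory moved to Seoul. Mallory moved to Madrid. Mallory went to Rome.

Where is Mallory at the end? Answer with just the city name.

Answer: Rome

Derivation:
Tracking Mallory's location:
Start: Mallory is in Athens.
After move 1: Athens -> Rome. Mallory is in Rome.
After move 2: Rome -> Seoul. Mallory is in Seoul.
After move 3: Seoul -> Lima. Mallory is in Lima.
After move 4: Lima -> Madrid. Mallory is in Madrid.
After move 5: Madrid -> Lima. Mallory is in Lima.
After move 6: Lima -> Seoul. Mallory is in Seoul.
After move 7: Seoul -> Madrid. Mallory is in Madrid.
After move 8: Madrid -> Rome. Mallory is in Rome.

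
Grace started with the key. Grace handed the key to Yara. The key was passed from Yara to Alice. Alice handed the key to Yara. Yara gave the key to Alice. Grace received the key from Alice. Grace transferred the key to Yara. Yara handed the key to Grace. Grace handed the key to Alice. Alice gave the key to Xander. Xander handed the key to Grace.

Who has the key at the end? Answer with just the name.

Tracking the key through each event:
Start: Grace has the key.
After event 1: Yara has the key.
After event 2: Alice has the key.
After event 3: Yara has the key.
After event 4: Alice has the key.
After event 5: Grace has the key.
After event 6: Yara has the key.
After event 7: Grace has the key.
After event 8: Alice has the key.
After event 9: Xander has the key.
After event 10: Grace has the key.

Answer: Grace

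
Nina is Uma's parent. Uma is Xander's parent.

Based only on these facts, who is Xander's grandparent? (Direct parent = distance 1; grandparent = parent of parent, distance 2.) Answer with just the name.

Answer: Nina

Derivation:
Reconstructing the parent chain from the given facts:
  Nina -> Uma -> Xander
(each arrow means 'parent of the next')
Positions in the chain (0 = top):
  position of Nina: 0
  position of Uma: 1
  position of Xander: 2

Xander is at position 2; the grandparent is 2 steps up the chain, i.e. position 0: Nina.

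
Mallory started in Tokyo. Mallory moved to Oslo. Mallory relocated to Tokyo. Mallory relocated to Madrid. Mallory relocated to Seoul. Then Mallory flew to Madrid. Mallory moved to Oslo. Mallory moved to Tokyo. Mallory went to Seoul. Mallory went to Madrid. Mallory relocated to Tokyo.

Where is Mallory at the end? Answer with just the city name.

Answer: Tokyo

Derivation:
Tracking Mallory's location:
Start: Mallory is in Tokyo.
After move 1: Tokyo -> Oslo. Mallory is in Oslo.
After move 2: Oslo -> Tokyo. Mallory is in Tokyo.
After move 3: Tokyo -> Madrid. Mallory is in Madrid.
After move 4: Madrid -> Seoul. Mallory is in Seoul.
After move 5: Seoul -> Madrid. Mallory is in Madrid.
After move 6: Madrid -> Oslo. Mallory is in Oslo.
After move 7: Oslo -> Tokyo. Mallory is in Tokyo.
After move 8: Tokyo -> Seoul. Mallory is in Seoul.
After move 9: Seoul -> Madrid. Mallory is in Madrid.
After move 10: Madrid -> Tokyo. Mallory is in Tokyo.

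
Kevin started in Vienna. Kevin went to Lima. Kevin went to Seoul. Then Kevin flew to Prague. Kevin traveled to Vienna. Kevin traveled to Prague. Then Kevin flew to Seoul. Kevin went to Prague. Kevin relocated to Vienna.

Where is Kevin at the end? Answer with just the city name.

Answer: Vienna

Derivation:
Tracking Kevin's location:
Start: Kevin is in Vienna.
After move 1: Vienna -> Lima. Kevin is in Lima.
After move 2: Lima -> Seoul. Kevin is in Seoul.
After move 3: Seoul -> Prague. Kevin is in Prague.
After move 4: Prague -> Vienna. Kevin is in Vienna.
After move 5: Vienna -> Prague. Kevin is in Prague.
After move 6: Prague -> Seoul. Kevin is in Seoul.
After move 7: Seoul -> Prague. Kevin is in Prague.
After move 8: Prague -> Vienna. Kevin is in Vienna.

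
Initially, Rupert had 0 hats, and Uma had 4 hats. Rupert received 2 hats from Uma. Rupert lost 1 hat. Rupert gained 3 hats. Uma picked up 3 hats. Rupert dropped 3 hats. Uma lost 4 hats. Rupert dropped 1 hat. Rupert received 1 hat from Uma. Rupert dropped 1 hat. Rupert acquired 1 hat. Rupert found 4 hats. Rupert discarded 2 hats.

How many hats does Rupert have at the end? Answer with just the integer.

Answer: 3

Derivation:
Tracking counts step by step:
Start: Rupert=0, Uma=4
Event 1 (Uma -> Rupert, 2): Uma: 4 -> 2, Rupert: 0 -> 2. State: Rupert=2, Uma=2
Event 2 (Rupert -1): Rupert: 2 -> 1. State: Rupert=1, Uma=2
Event 3 (Rupert +3): Rupert: 1 -> 4. State: Rupert=4, Uma=2
Event 4 (Uma +3): Uma: 2 -> 5. State: Rupert=4, Uma=5
Event 5 (Rupert -3): Rupert: 4 -> 1. State: Rupert=1, Uma=5
Event 6 (Uma -4): Uma: 5 -> 1. State: Rupert=1, Uma=1
Event 7 (Rupert -1): Rupert: 1 -> 0. State: Rupert=0, Uma=1
Event 8 (Uma -> Rupert, 1): Uma: 1 -> 0, Rupert: 0 -> 1. State: Rupert=1, Uma=0
Event 9 (Rupert -1): Rupert: 1 -> 0. State: Rupert=0, Uma=0
Event 10 (Rupert +1): Rupert: 0 -> 1. State: Rupert=1, Uma=0
Event 11 (Rupert +4): Rupert: 1 -> 5. State: Rupert=5, Uma=0
Event 12 (Rupert -2): Rupert: 5 -> 3. State: Rupert=3, Uma=0

Rupert's final count: 3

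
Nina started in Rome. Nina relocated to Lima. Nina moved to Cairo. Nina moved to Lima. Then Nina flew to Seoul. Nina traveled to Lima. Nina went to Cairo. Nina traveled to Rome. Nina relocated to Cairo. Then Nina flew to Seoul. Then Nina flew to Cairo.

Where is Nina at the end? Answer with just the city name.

Answer: Cairo

Derivation:
Tracking Nina's location:
Start: Nina is in Rome.
After move 1: Rome -> Lima. Nina is in Lima.
After move 2: Lima -> Cairo. Nina is in Cairo.
After move 3: Cairo -> Lima. Nina is in Lima.
After move 4: Lima -> Seoul. Nina is in Seoul.
After move 5: Seoul -> Lima. Nina is in Lima.
After move 6: Lima -> Cairo. Nina is in Cairo.
After move 7: Cairo -> Rome. Nina is in Rome.
After move 8: Rome -> Cairo. Nina is in Cairo.
After move 9: Cairo -> Seoul. Nina is in Seoul.
After move 10: Seoul -> Cairo. Nina is in Cairo.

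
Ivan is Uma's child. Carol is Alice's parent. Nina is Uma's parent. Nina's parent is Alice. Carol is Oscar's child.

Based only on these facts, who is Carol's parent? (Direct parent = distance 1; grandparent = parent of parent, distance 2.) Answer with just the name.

Reconstructing the parent chain from the given facts:
  Oscar -> Carol -> Alice -> Nina -> Uma -> Ivan
(each arrow means 'parent of the next')
Positions in the chain (0 = top):
  position of Oscar: 0
  position of Carol: 1
  position of Alice: 2
  position of Nina: 3
  position of Uma: 4
  position of Ivan: 5

Carol is at position 1; the parent is 1 step up the chain, i.e. position 0: Oscar.

Answer: Oscar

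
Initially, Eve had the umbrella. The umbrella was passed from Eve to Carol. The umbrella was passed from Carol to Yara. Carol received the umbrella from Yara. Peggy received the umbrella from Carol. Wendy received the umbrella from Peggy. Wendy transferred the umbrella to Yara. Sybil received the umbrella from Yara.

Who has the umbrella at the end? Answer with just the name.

Answer: Sybil

Derivation:
Tracking the umbrella through each event:
Start: Eve has the umbrella.
After event 1: Carol has the umbrella.
After event 2: Yara has the umbrella.
After event 3: Carol has the umbrella.
After event 4: Peggy has the umbrella.
After event 5: Wendy has the umbrella.
After event 6: Yara has the umbrella.
After event 7: Sybil has the umbrella.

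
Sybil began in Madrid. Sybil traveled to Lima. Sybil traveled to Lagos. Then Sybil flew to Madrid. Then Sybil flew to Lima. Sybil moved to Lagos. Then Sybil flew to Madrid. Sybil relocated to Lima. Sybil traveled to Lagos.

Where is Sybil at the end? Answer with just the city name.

Answer: Lagos

Derivation:
Tracking Sybil's location:
Start: Sybil is in Madrid.
After move 1: Madrid -> Lima. Sybil is in Lima.
After move 2: Lima -> Lagos. Sybil is in Lagos.
After move 3: Lagos -> Madrid. Sybil is in Madrid.
After move 4: Madrid -> Lima. Sybil is in Lima.
After move 5: Lima -> Lagos. Sybil is in Lagos.
After move 6: Lagos -> Madrid. Sybil is in Madrid.
After move 7: Madrid -> Lima. Sybil is in Lima.
After move 8: Lima -> Lagos. Sybil is in Lagos.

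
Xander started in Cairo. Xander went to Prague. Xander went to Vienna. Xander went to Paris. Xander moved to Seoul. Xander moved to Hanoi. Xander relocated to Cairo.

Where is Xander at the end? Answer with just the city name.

Tracking Xander's location:
Start: Xander is in Cairo.
After move 1: Cairo -> Prague. Xander is in Prague.
After move 2: Prague -> Vienna. Xander is in Vienna.
After move 3: Vienna -> Paris. Xander is in Paris.
After move 4: Paris -> Seoul. Xander is in Seoul.
After move 5: Seoul -> Hanoi. Xander is in Hanoi.
After move 6: Hanoi -> Cairo. Xander is in Cairo.

Answer: Cairo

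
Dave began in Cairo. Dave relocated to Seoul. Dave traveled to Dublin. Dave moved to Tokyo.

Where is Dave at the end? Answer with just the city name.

Answer: Tokyo

Derivation:
Tracking Dave's location:
Start: Dave is in Cairo.
After move 1: Cairo -> Seoul. Dave is in Seoul.
After move 2: Seoul -> Dublin. Dave is in Dublin.
After move 3: Dublin -> Tokyo. Dave is in Tokyo.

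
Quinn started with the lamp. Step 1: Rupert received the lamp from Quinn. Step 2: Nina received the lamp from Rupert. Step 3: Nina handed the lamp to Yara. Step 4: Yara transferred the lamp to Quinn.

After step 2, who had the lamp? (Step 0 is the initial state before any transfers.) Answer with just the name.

Tracking the lamp holder through step 2:
After step 0 (start): Quinn
After step 1: Rupert
After step 2: Nina

At step 2, the holder is Nina.

Answer: Nina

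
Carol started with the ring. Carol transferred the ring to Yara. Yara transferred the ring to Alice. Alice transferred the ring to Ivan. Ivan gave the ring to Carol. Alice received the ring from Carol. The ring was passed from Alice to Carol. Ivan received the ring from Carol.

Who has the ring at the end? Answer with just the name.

Tracking the ring through each event:
Start: Carol has the ring.
After event 1: Yara has the ring.
After event 2: Alice has the ring.
After event 3: Ivan has the ring.
After event 4: Carol has the ring.
After event 5: Alice has the ring.
After event 6: Carol has the ring.
After event 7: Ivan has the ring.

Answer: Ivan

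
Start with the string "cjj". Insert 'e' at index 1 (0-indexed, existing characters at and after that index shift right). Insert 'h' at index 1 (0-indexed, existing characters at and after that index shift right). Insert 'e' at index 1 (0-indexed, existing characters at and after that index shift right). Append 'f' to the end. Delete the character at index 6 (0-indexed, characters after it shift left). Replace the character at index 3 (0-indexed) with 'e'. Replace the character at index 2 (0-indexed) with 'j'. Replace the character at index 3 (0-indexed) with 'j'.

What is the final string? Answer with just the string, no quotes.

Answer: cejjjj

Derivation:
Applying each edit step by step:
Start: "cjj"
Op 1 (insert 'e' at idx 1): "cjj" -> "cejj"
Op 2 (insert 'h' at idx 1): "cejj" -> "chejj"
Op 3 (insert 'e' at idx 1): "chejj" -> "cehejj"
Op 4 (append 'f'): "cehejj" -> "cehejjf"
Op 5 (delete idx 6 = 'f'): "cehejjf" -> "cehejj"
Op 6 (replace idx 3: 'e' -> 'e'): "cehejj" -> "cehejj"
Op 7 (replace idx 2: 'h' -> 'j'): "cehejj" -> "cejejj"
Op 8 (replace idx 3: 'e' -> 'j'): "cejejj" -> "cejjjj"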